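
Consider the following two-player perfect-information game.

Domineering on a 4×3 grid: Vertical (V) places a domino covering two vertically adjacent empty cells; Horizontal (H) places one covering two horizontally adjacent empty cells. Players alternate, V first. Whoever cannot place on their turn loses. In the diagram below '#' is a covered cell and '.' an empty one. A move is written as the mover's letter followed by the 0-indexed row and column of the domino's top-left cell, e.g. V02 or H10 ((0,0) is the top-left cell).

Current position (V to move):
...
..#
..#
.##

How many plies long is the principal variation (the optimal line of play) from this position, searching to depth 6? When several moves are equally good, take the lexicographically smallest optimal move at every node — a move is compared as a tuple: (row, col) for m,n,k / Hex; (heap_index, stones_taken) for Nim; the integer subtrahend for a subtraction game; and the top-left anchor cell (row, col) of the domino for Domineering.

PV length from [.../..#/..#/.##]: 3 plies

ply 1, V at .../..#/..#/.## | V00=+1→#../#.#/..#/.##*; V01=+1→.#./.##/..#/.##; V10=+1→.../#.#/#.#/.##; V11=+1→.../.##/.##/.##; V20=-1→.../..#/#.#/###
ply 2, H at #../#.#/..#/.## | H01=-1→###/#.#/..#/.##*; H20=-1→#../#.#/###/.##
ply 3, V at ###/#.#/..#/.## | V11=+1→###/###/.##/.##*; V20=+1→###/#.#/#.#/###
ply 4: ###/###/.##/.## is terminal -1 (H); from .../..#/..#/.## depth 6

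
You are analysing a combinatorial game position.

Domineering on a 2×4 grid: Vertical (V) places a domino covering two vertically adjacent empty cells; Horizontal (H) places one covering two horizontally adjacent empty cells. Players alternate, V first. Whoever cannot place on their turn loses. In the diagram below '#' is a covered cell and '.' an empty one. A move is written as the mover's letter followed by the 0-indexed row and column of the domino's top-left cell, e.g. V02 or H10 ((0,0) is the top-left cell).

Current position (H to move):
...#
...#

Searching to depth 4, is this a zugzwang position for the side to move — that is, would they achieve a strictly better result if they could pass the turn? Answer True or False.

[...#/...#] H move#1: H00:+1/##.#/...#*, H01:+1/.###/...#, H10:+1/...#/##.#, H11:+1/...#/.###
[##.#/...#] V move#2: V02:-1/####/..##*
[####/..##] H move#3: H10:+1/####/####*
[####/####] end (terminal -1, V#4); searched ...#/...# to 4
suppose H passes — search the same position with V to move:
pass> [...#/...#] V move#1: V00:-1/#..#/#..#, V01:+1/.#.#/.#.#*, V02:-1/..##/..##
pass> [.#.#/.#.#] end (terminal -1, H#2); searched ...#/...# to 4
for H: play +1, pass -1

zugzwang(...#/...#, H) = False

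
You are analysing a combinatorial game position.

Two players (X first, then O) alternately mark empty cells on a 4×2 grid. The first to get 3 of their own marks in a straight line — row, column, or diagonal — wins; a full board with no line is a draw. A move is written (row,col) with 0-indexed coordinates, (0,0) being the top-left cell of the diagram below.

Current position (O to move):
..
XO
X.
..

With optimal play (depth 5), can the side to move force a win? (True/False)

O winning at [../XO/X./..]: False

[../XO/X./..] O move#1: (0,0):-1/O./XO/X./..*, (0,1):-1/.O/XO/X./.., (2,1):-1/../XO/XO/.., (3,0):-1/../XO/X./O., (3,1):-1/../XO/X./.O
[O./XO/X./..] X move#2: (0,1):+0/OX/XO/X./.., (2,1):+0/O./XO/XX/.., (3,0):+1/O./XO/X./X.*, (3,1):+0/O./XO/X./.X
[O./XO/X./X.] end (terminal -1, O#3); searched ../XO/X./.. to 5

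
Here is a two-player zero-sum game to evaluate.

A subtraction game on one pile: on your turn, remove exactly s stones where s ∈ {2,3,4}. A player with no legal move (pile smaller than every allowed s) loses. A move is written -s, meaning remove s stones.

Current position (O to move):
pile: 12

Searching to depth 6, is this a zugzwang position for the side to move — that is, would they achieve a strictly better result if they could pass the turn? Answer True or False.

zugzwang(12, O) = True

[12] O move#1: -2:-1/10*, -3:-1/9, -4:-1/8
[10] X move#2: -2:-1/8, -3:+1/7*, -4:+1/6
[7] O move#3: -2:-1/5*, -3:-1/4, -4:-1/3
[5] X move#4: -2:-1/3, -3:-1/2, -4:+1/1*
[1] end (terminal -1, O#5); searched 12 to 6
suppose O passes — search the same position with X to move:
pass> [12] X move#1: -2:-1/10*, -3:-1/9, -4:-1/8
pass> [10] O move#2: -2:-1/8, -3:+1/7*, -4:+1/6
pass> [7] X move#3: -2:-1/5*, -3:-1/4, -4:-1/3
pass> [5] O move#4: -2:-1/3, -3:-1/2, -4:+1/1*
pass> [1] end (terminal -1, X#5); searched 12 to 6
for O: play -1, pass +1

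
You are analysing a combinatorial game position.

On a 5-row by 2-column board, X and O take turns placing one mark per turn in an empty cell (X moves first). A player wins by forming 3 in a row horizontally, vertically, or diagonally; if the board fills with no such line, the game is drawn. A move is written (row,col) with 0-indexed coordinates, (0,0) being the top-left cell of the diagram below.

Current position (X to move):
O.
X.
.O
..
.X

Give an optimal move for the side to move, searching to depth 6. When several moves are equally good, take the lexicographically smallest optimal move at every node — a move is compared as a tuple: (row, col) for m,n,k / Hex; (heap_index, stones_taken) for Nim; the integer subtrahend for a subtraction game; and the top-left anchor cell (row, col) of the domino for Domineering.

X's best at [O./X./.O/../.X]: (0,1)

p1 X@[O./X./.O/../.X]: (0,1)[OX/X./.O/../.X]+0* (1,1)[O./XX/.O/../.X]+0 (2,0)[O./X./XO/../.X]+0 (3,0)[O./X./.O/X./.X]+0 (3,1)[O./X./.O/.X/.X]+0 (4,0)[O./X./.O/../XX]-1
p2 O@[OX/X./.O/../.X]: (1,1)[OX/XO/.O/../.X]+0* (2,0)[OX/X./OO/../.X]+0 (3,0)[OX/X./.O/O./.X]+0 (3,1)[OX/X./.O/.O/.X]+0 (4,0)[OX/X./.O/../OX]+0
p3 X@[OX/XO/.O/../.X]: (2,0)[OX/XO/XO/../.X]-1 (3,0)[OX/XO/.O/X./.X]-1 (3,1)[OX/XO/.O/.X/.X]+0* (4,0)[OX/XO/.O/../XX]-1
p4 O@[OX/XO/.O/.X/.X]: (2,0)[OX/XO/OO/.X/.X]+0* (3,0)[OX/XO/.O/OX/.X]+0 (4,0)[OX/XO/.O/.X/OX]+0
p5 X@[OX/XO/OO/.X/.X]: (3,0)[OX/XO/OO/XX/.X]+0* (4,0)[OX/XO/OO/.X/XX]+0
p6 O@[OX/XO/OO/XX/.X]: (4,0)[OX/XO/OO/XX/OX]+0*
p7 X@[OX/XO/OO/XX/OX] terminal +0; root [O./X./.O/../.X] d6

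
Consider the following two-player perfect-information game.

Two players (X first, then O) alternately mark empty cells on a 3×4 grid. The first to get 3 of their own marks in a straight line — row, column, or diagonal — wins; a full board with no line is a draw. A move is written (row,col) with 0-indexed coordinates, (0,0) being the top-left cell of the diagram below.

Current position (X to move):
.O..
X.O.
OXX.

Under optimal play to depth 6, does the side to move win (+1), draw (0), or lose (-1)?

value(.O../X.O./OXX., X) = +1

ply 1, X at .O../X.O./OXX. | (0,0)=-1→XO../X.O./OXX.; (0,2)=-1→.OX./X.O./OXX.; (0,3)=-1→.O.X/X.O./OXX.; (1,1)=-1→.O../XXO./OXX.; (1,3)=-1→.O../X.OX/OXX.; (2,3)=+1→.O../X.O./OXXX*
ply 2: .O../X.O./OXXX is terminal -1 (O); from .O../X.O./OXX. depth 6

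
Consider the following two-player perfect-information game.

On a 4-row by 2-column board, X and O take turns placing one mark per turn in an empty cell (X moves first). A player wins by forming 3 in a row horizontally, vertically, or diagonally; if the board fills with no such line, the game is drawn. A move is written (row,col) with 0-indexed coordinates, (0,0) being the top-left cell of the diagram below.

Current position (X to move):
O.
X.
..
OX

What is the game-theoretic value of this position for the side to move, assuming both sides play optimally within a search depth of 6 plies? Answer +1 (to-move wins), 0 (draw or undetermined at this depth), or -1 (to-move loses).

value(O./X./../OX, X) = 0

[O./X./../OX] X move#1: (0,1):+0/OX/X./../OX*, (1,1):+0/O./XX/../OX, (2,0):+0/O./X./X./OX, (2,1):+0/O./X./.X/OX
[OX/X./../OX] O move#2: (1,1):+0/OX/XO/../OX*, (2,0):+0/OX/X./O./OX, (2,1):+0/OX/X./.O/OX
[OX/XO/../OX] X move#3: (2,0):+0/OX/XO/X./OX*, (2,1):+0/OX/XO/.X/OX
[OX/XO/X./OX] O move#4: (2,1):+0/OX/XO/XO/OX*
[OX/XO/XO/OX] end (terminal +0, X#5); searched O./X./../OX to 6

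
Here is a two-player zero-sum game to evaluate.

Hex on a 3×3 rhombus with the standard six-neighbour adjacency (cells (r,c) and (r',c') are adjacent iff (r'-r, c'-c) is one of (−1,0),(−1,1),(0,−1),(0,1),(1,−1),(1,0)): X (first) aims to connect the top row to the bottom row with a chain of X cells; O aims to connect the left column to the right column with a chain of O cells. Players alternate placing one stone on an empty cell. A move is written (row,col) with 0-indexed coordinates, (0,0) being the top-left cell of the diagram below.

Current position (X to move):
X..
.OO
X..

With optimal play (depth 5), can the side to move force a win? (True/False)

p1 X@[X../.OO/X..]: (0,1)[XX./.OO/X..]-1 (0,2)[X.X/.OO/X..]-1 (1,0)[X../XOO/X..]+1* (2,1)[X../.OO/XX.]-1 (2,2)[X../.OO/X.X]-1
p2 O@[X../XOO/X..] terminal -1; root [X../.OO/X..] d5

X winning at [X../.OO/X..]: True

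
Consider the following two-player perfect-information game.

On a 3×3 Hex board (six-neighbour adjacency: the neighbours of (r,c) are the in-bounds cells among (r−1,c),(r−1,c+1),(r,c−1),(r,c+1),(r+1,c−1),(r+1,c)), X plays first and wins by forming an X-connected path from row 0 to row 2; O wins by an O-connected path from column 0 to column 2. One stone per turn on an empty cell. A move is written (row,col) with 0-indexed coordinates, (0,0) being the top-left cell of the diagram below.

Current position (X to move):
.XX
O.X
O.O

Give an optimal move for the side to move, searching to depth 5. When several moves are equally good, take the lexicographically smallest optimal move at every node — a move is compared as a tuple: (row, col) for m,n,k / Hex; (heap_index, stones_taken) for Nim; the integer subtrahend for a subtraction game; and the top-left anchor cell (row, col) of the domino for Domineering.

ply 1, X at .XX/O.X/O.O | (0,0)=-1→XXX/O.X/O.O; (1,1)=-1→.XX/OXX/O.O; (2,1)=+1→.XX/O.X/OXO*
ply 2: .XX/O.X/OXO is terminal -1 (O); from .XX/O.X/O.O depth 5

X's best at [.XX/O.X/O.O]: (2,1)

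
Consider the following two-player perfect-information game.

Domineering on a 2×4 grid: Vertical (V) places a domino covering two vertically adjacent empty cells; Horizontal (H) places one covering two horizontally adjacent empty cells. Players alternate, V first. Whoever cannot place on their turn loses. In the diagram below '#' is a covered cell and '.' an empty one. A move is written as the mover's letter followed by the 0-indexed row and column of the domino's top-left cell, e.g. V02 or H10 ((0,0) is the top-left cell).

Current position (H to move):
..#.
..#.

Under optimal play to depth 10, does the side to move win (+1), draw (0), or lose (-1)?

ply 1, H at ..#./..#. | H00=+1→###./..#.*; H10=+1→..#./###.
ply 2, V at ###./..#. | V03=-1→####/..##*
ply 3, H at ####/..## | H10=+1→####/####*
ply 4: ####/#### is terminal -1 (V); from ..#./..#. depth 10

value(..#./..#., H) = +1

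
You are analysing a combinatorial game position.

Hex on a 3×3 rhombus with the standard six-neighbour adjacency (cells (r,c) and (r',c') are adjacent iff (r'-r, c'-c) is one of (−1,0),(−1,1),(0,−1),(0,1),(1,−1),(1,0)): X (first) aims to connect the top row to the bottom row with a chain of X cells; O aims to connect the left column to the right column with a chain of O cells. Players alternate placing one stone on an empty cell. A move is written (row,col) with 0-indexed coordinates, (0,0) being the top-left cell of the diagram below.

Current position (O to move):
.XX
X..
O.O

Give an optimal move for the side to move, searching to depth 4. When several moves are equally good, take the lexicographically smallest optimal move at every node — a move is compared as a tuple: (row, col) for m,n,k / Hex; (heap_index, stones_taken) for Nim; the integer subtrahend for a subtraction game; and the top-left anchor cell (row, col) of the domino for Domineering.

ply 1, O at .XX/X../O.O | (0,0)=-1→OXX/X../O.O; (1,1)=+1→.XX/XO./O.O*; (1,2)=+1→.XX/X.O/O.O; (2,1)=+1→.XX/X../OOO
ply 2, X at .XX/XO./O.O | (0,0)=-1→XXX/XO./O.O*; (1,2)=-1→.XX/XOX/O.O; (2,1)=-1→.XX/XO./OXO
ply 3, O at XXX/XO./O.O | (1,2)=+1→XXX/XOO/O.O*; (2,1)=+1→XXX/XO./OOO
ply 4: XXX/XOO/O.O is terminal -1 (X); from .XX/X../O.O depth 4

O's best at [.XX/X../O.O]: (1,1)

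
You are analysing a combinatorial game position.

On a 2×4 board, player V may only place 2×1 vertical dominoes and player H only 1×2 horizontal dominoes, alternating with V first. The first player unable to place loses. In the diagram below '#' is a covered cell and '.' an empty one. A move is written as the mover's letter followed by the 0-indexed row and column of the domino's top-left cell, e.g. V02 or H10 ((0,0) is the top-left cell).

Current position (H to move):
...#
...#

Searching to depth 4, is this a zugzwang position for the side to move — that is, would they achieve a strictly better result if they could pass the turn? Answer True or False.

p1 H@[...#/...#]: H00[##.#/...#]+1* H01[.###/...#]+1 H10[...#/##.#]+1 H11[...#/.###]+1
p2 V@[##.#/...#]: V02[####/..##]-1*
p3 H@[####/..##]: H10[####/####]+1*
p4 V@[####/####] terminal -1; root [...#/...#] d4
pass branch (V moves first from the same position):
  | p1 V@[...#/...#]: V00[#..#/#..#]-1 V01[.#.#/.#.#]+1* V02[..##/..##]-1
  | p2 H@[.#.#/.#.#] terminal -1; root [...#/...#] d4
H moving scores +1; H passing scores -1

zugzwang(...#/...#, H) = False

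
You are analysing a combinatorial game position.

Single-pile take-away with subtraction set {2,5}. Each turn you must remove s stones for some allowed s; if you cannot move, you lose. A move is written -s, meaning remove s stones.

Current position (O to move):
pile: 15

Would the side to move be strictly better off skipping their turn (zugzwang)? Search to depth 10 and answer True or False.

[15] O move#1: -2:-1/13*, -5:-1/10
[13] X move#2: -2:+1/11*, -5:+1/8
[11] O move#3: -2:-1/9*, -5:-1/6
[9] X move#4: -2:+1/7*, -5:+1/4
[7] O move#5: -2:-1/5*, -5:-1/2
[5] X move#6: -2:-1/3, -5:+1/0*
[0] end (terminal -1, O#7); searched 15 to 10
if O skipped the turn, X would face:
~ [15] X move#1: -2:-1/13*, -5:-1/10
~ [13] O move#2: -2:+1/11*, -5:+1/8
~ [11] X move#3: -2:-1/9*, -5:-1/6
~ [9] O move#4: -2:+1/7*, -5:+1/4
~ [7] X move#5: -2:-1/5*, -5:-1/2
~ [5] O move#6: -2:-1/3, -5:+1/0*
~ [0] end (terminal -1, X#7); searched 15 to 10
compare (O): move=-1 vs pass=+1

zugzwang(15, O) = True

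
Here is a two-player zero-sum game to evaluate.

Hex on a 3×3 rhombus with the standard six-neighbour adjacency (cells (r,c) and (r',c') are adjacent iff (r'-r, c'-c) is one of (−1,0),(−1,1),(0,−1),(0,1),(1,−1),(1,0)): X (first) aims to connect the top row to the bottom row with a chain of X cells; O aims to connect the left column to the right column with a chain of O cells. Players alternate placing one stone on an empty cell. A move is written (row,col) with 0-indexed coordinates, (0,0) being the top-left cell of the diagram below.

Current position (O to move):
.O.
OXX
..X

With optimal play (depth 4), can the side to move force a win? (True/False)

ply 1, O at .O./OXX/..X | (0,0)=-1→OO./OXX/..X; (0,2)=+1→.OO/OXX/..X*; (2,0)=-1→.O./OXX/O.X; (2,1)=-1→.O./OXX/.OX
ply 2: .OO/OXX/..X is terminal -1 (X); from .O./OXX/..X depth 4

O winning at [.O./OXX/..X]: True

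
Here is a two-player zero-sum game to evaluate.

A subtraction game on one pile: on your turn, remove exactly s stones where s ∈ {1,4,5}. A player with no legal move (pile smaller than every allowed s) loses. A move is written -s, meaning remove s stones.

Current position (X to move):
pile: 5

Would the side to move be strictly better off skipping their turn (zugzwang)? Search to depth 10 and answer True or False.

zugzwang(5, X) = False

p1 X@[5]: -1[4]-1 -4[1]-1 -5[0]+1*
p2 O@[0] terminal -1; root [5] d10
suppose X passes — search the same position with O to move:
pass> p1 O@[5]: -1[4]-1 -4[1]-1 -5[0]+1*
pass> p2 X@[0] terminal -1; root [5] d10
for X: play +1, pass -1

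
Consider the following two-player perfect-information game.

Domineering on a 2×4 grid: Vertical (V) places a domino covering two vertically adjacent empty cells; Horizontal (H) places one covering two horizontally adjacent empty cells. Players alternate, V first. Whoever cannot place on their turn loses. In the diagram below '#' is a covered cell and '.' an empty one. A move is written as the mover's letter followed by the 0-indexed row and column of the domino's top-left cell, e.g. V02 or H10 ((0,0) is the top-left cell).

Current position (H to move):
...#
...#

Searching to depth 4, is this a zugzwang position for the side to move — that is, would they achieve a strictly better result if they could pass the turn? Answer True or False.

ply 1, H at ...#/...# | H00=+1→##.#/...#*; H01=+1→.###/...#; H10=+1→...#/##.#; H11=+1→...#/.###
ply 2, V at ##.#/...# | V02=-1→####/..##*
ply 3, H at ####/..## | H10=+1→####/####*
ply 4: ####/#### is terminal -1 (V); from ...#/...# depth 4
if H skipped the turn, V would face:
~ ply 1, V at ...#/...# | V00=-1→#..#/#..#; V01=+1→.#.#/.#.#*; V02=-1→..##/..##
~ ply 2: .#.#/.#.# is terminal -1 (H); from ...#/...# depth 4
compare (H): move=+1 vs pass=-1

zugzwang(...#/...#, H) = False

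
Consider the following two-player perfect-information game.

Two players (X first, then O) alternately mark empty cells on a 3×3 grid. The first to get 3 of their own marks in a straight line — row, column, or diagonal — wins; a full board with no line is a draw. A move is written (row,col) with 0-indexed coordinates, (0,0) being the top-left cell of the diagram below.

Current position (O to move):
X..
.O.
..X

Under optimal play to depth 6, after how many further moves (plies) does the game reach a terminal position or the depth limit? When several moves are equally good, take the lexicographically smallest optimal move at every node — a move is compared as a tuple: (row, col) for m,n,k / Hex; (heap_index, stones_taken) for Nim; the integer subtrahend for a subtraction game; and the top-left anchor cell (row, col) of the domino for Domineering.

p1 O@[X../.O./..X]: (0,1)[XO./.O./..X]+0* (0,2)[X.O/.O./..X]-1 (1,0)[X../OO./..X]+0 (1,2)[X../.OO/..X]+0 (2,0)[X../.O./O.X]-1 (2,1)[X../.O./.OX]+0
p2 X@[XO./.O./..X]: (0,2)[XOX/.O./..X]-1 (1,0)[XO./XO./..X]-1 (1,2)[XO./.OX/..X]-1 (2,0)[XO./.O./X.X]-1 (2,1)[XO./.O./.XX]+0*
p3 O@[XO./.O./.XX]: (0,2)[XOO/.O./.XX]-1 (1,0)[XO./OO./.XX]-1 (1,2)[XO./.OO/.XX]-1 (2,0)[XO./.O./OXX]+0*
p4 X@[XO./.O./OXX]: (0,2)[XOX/.O./OXX]+0* (1,0)[XO./XO./OXX]-1 (1,2)[XO./.OX/OXX]-1
p5 O@[XOX/.O./OXX]: (1,0)[XOX/OO./OXX]-1 (1,2)[XOX/.OO/OXX]+0*
p6 X@[XOX/.OO/OXX]: (1,0)[XOX/XOO/OXX]+0*
p7 O@[XOX/XOO/OXX] terminal +0; root [X../.O./..X] d6

PV length from [X../.O./..X]: 6 plies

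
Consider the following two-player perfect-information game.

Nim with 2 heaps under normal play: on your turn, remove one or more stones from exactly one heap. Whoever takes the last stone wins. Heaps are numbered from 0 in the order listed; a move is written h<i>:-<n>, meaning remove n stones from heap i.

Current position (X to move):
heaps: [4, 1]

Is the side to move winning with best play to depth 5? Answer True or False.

[(4,1)] X move#1: h0:-1:-1/(3,1), h0:-2:-1/(2,1), h0:-3:+1/(1,1)*, h0:-4:-1/(0,1), h1:-1:-1/(4,0)
[(1,1)] O move#2: h0:-1:-1/(0,1)*, h1:-1:-1/(1,0)
[(0,1)] X move#3: h1:-1:+1/(0,0)*
[(0,0)] end (terminal -1, O#4); searched (4,1) to 5

X winning at [(4,1)]: True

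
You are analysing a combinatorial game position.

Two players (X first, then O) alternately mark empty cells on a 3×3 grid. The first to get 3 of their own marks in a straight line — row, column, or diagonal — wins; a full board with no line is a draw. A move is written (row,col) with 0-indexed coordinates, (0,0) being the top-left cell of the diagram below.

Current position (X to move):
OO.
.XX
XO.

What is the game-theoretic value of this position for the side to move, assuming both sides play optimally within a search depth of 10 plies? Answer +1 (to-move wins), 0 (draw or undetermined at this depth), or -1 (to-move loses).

[OO./.XX/XO.] X move#1: (0,2):+1/OOX/.XX/XO.*, (1,0):+1/OO./XXX/XO., (2,2):-1/OO./.XX/XOX
[OOX/.XX/XO.] end (terminal -1, O#2); searched OO./.XX/XO. to 10

value(OO./.XX/XO., X) = +1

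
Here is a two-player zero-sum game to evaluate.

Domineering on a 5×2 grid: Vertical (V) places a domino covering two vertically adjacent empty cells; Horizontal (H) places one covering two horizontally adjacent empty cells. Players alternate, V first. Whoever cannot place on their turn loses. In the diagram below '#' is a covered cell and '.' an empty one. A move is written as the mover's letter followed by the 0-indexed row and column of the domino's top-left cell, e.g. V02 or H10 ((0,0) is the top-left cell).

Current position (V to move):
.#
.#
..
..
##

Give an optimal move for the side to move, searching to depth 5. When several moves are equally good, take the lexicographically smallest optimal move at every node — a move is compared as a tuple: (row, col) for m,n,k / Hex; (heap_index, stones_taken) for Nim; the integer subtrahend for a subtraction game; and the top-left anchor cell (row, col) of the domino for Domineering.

[.#/.#/../../##] V move#1: V00:-1/##/##/../../##, V10:-1/.#/##/#./../##, V20:+1/.#/.#/#./#./##*, V21:+1/.#/.#/.#/.#/##
[.#/.#/#./#./##] end (terminal -1, H#2); searched .#/.#/../../## to 5

V's best at [.#/.#/../../##]: V20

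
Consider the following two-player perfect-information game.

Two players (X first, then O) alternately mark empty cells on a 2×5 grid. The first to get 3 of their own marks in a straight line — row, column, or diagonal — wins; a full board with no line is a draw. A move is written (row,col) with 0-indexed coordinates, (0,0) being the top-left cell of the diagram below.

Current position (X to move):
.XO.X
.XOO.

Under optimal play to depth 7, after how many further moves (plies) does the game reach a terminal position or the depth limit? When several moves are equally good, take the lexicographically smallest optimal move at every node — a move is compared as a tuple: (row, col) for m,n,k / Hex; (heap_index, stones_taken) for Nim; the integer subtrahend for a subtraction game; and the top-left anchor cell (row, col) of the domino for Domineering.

PV length from [.XO.X/.XOO.]: 4 plies

p1 X@[.XO.X/.XOO.]: (0,0)[XXO.X/.XOO.]-1 (0,3)[.XOXX/.XOO.]-1 (1,0)[.XO.X/XXOO.]-1 (1,4)[.XO.X/.XOOX]+0*
p2 O@[.XO.X/.XOOX]: (0,0)[OXO.X/.XOOX]+0* (0,3)[.XOOX/.XOOX]+0 (1,0)[.XO.X/OXOOX]+0
p3 X@[OXO.X/.XOOX]: (0,3)[OXOXX/.XOOX]+0* (1,0)[OXO.X/XXOOX]+0
p4 O@[OXOXX/.XOOX]: (1,0)[OXOXX/OXOOX]+0*
p5 X@[OXOXX/OXOOX] terminal +0; root [.XO.X/.XOO.] d7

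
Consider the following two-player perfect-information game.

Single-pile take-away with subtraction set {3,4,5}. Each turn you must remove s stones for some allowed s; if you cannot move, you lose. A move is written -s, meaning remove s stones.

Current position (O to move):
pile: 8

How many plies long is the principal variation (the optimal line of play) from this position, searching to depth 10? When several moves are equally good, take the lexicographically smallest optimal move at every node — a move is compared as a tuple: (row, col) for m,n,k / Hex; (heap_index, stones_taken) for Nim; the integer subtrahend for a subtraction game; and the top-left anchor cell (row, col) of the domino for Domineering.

PV length from [8]: 2 plies

ply 1, O at 8 | -3=-1→5*; -4=-1→4; -5=-1→3
ply 2, X at 5 | -3=+1→2*; -4=+1→1; -5=+1→0
ply 3: 2 is terminal -1 (O); from 8 depth 10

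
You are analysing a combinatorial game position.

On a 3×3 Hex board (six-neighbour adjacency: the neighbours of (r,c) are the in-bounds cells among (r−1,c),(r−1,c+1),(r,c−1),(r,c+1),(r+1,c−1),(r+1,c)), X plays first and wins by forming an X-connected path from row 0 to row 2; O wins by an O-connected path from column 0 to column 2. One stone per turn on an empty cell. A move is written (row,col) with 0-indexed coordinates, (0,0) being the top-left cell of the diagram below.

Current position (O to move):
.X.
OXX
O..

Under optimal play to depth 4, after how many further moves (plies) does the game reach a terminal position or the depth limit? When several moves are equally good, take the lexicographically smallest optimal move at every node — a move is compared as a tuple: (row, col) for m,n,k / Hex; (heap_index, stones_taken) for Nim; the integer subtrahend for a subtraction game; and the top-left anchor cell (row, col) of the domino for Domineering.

p1 O@[.X./OXX/O..]: (0,0)[OX./OXX/O..]-1* (0,2)[.XO/OXX/O..]-1 (2,1)[.X./OXX/OO.]-1 (2,2)[.X./OXX/O.O]-1
p2 X@[OX./OXX/O..]: (0,2)[OXX/OXX/O..]+1* (2,1)[OX./OXX/OX.]+1 (2,2)[OX./OXX/O.X]+1
p3 O@[OXX/OXX/O..]: (2,1)[OXX/OXX/OO.]-1* (2,2)[OXX/OXX/O.O]-1
p4 X@[OXX/OXX/OO.]: (2,2)[OXX/OXX/OOX]+1*
p5 O@[OXX/OXX/OOX] terminal -1; root [.X./OXX/O..] d4

PV length from [.X./OXX/O..]: 4 plies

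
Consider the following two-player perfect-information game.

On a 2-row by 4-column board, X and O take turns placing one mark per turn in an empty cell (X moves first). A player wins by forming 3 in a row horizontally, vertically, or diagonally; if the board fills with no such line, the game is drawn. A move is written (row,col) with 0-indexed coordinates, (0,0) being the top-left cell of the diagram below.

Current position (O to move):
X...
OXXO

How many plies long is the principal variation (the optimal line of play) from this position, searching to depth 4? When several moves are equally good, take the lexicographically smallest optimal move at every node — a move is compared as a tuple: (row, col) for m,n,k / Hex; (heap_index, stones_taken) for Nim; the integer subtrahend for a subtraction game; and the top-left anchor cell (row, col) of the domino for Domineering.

ply 1, O at X.../OXXO | (0,1)=+0→XO../OXXO*; (0,2)=+0→X.O./OXXO; (0,3)=+0→X..O/OXXO
ply 2, X at XO../OXXO | (0,2)=+0→XOX./OXXO*; (0,3)=+0→XO.X/OXXO
ply 3, O at XOX./OXXO | (0,3)=+0→XOXO/OXXO*
ply 4: XOXO/OXXO is terminal +0 (X); from X.../OXXO depth 4

PV length from [X.../OXXO]: 3 plies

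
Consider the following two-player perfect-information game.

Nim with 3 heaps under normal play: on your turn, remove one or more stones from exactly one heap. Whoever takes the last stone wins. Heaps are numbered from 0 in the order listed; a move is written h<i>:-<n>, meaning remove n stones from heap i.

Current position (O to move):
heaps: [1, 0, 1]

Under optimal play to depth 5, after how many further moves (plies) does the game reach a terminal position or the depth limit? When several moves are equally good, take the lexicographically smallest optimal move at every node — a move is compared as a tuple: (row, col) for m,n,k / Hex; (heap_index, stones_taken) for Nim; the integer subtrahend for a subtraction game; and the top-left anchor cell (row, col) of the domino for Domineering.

[(1,0,1)] O move#1: h0:-1:-1/(0,0,1)*, h2:-1:-1/(1,0,0)
[(0,0,1)] X move#2: h2:-1:+1/(0,0,0)*
[(0,0,0)] end (terminal -1, O#3); searched (1,0,1) to 5

PV length from [(1,0,1)]: 2 plies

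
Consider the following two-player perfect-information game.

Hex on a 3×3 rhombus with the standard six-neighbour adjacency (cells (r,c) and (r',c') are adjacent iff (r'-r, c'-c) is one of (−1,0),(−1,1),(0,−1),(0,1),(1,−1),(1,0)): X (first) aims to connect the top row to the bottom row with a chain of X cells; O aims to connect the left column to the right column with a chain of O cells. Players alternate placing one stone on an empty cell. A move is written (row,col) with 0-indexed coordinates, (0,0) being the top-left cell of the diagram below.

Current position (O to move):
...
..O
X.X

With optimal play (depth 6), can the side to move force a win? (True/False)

p1 O@[.../..O/X.X]: (0,0)[O../..O/X.X]-1 (0,1)[.O./..O/X.X]+1* (0,2)[..O/..O/X.X]-1 (1,0)[.../O.O/X.X]-1 (1,1)[.../.OO/X.X]-1 (2,1)[.../..O/XOX]-1
p2 X@[.O./..O/X.X]: (0,0)[XO./..O/X.X]-1* (0,2)[.OX/..O/X.X]-1 (1,0)[.O./X.O/X.X]-1 (1,1)[.O./.XO/X.X]-1 (2,1)[.O./..O/XXX]-1
p3 O@[XO./..O/X.X]: (0,2)[XOO/..O/X.X]-1 (1,0)[XO./O.O/X.X]+1* (1,1)[XO./.OO/X.X]-1 (2,1)[XO./..O/XOX]-1
p4 X@[XO./O.O/X.X]: (0,2)[XOX/O.O/X.X]-1* (1,1)[XO./OXO/X.X]-1 (2,1)[XO./O.O/XXX]-1
p5 O@[XOX/O.O/X.X]: (1,1)[XOX/OOO/X.X]+1* (2,1)[XOX/O.O/XOX]-1
p6 X@[XOX/OOO/X.X] terminal -1; root [.../..O/X.X] d6

O winning at [.../..O/X.X]: True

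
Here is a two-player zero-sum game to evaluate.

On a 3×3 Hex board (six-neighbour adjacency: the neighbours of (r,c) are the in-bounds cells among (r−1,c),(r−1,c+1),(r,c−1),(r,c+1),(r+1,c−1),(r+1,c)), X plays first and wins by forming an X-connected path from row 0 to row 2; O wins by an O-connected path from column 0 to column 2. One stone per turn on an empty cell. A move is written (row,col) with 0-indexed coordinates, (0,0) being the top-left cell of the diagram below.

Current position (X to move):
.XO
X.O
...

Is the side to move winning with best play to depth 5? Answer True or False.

p1 X@[.XO/X.O/...]: (0,0)[XXO/X.O/...]-1 (1,1)[.XO/XXO/...]+1* (2,0)[.XO/X.O/X..]+1 (2,1)[.XO/X.O/.X.]+1 (2,2)[.XO/X.O/..X]-1
p2 O@[.XO/XXO/...]: (0,0)[OXO/XXO/...]-1* (2,0)[.XO/XXO/O..]-1 (2,1)[.XO/XXO/.O.]-1 (2,2)[.XO/XXO/..O]-1
p3 X@[OXO/XXO/...]: (2,0)[OXO/XXO/X..]+1* (2,1)[OXO/XXO/.X.]+1 (2,2)[OXO/XXO/..X]+1
p4 O@[OXO/XXO/X..] terminal -1; root [.XO/X.O/...] d5

X winning at [.XO/X.O/...]: True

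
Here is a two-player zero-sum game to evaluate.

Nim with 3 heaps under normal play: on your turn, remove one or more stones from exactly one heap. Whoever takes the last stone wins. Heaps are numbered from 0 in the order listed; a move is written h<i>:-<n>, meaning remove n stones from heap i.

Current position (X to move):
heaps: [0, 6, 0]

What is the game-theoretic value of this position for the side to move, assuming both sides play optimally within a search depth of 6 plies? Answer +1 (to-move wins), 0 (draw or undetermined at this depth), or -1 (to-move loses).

p1 X@[(0,6,0)]: h1:-1[(0,5,0)]-1 h1:-2[(0,4,0)]-1 h1:-3[(0,3,0)]-1 h1:-4[(0,2,0)]-1 h1:-5[(0,1,0)]-1 h1:-6[(0,0,0)]+1*
p2 O@[(0,0,0)] terminal -1; root [(0,6,0)] d6

value((0,6,0), X) = +1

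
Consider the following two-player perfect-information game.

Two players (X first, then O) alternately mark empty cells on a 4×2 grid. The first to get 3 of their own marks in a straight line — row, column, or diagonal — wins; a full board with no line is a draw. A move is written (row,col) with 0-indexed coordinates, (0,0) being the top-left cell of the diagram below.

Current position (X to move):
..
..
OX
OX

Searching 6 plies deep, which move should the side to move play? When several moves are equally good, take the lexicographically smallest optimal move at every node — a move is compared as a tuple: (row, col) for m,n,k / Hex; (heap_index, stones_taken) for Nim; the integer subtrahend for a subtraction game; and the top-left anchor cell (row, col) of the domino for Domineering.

[../../OX/OX] X move#1: (0,0):-1/X./../OX/OX, (0,1):-1/.X/../OX/OX, (1,0):+0/../X./OX/OX, (1,1):+1/../.X/OX/OX*
[../.X/OX/OX] end (terminal -1, O#2); searched ../../OX/OX to 6

X's best at [../../OX/OX]: (1,1)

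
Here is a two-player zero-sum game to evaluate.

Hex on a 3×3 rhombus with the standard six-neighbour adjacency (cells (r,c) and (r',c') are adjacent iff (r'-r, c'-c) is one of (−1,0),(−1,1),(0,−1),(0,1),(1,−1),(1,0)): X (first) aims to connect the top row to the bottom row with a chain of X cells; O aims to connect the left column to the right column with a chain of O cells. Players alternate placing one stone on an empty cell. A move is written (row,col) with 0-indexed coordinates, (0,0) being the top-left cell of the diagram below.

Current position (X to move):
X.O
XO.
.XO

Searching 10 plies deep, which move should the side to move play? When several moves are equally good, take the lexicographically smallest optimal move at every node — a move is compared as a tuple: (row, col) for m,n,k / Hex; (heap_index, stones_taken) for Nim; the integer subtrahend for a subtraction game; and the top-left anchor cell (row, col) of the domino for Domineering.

[X.O/XO./.XO] X move#1: (0,1):-1/XXO/XO./.XO, (1,2):-1/X.O/XOX/.XO, (2,0):+1/X.O/XO./XXO*
[X.O/XO./XXO] end (terminal -1, O#2); searched X.O/XO./.XO to 10

X's best at [X.O/XO./.XO]: (2,0)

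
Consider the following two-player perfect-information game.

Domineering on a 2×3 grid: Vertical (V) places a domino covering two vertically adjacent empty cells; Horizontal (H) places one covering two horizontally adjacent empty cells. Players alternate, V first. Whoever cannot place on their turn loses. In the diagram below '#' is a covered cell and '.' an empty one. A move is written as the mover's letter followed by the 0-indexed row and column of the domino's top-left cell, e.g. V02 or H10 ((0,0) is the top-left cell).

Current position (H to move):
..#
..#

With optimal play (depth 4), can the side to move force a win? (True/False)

ply 1, H at ..#/..# | H00=+1→###/..#*; H10=+1→..#/###
ply 2: ###/..# is terminal -1 (V); from ..#/..# depth 4

H winning at [..#/..#]: True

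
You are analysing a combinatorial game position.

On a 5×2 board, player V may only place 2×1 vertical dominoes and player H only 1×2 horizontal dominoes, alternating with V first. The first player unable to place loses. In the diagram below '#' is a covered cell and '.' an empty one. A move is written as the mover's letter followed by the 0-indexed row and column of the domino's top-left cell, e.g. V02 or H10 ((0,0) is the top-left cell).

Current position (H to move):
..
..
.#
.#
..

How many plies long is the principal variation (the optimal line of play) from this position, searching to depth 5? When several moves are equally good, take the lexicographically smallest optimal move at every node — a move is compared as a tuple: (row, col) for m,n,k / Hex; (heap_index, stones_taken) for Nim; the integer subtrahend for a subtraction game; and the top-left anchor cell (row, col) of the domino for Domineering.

PV length from [../../.#/.#/..]: 3 plies

ply 1, H at ../../.#/.#/.. | H00=+1→##/../.#/.#/..*; H10=+1→../##/.#/.#/..; H40=-1→../../.#/.#/##
ply 2, V at ##/../.#/.#/.. | V10=-1→##/#./##/.#/..*; V20=-1→##/../##/##/..; V30=-1→##/../.#/##/#.
ply 3, H at ##/#./##/.#/.. | H40=+1→##/#./##/.#/##*
ply 4: ##/#./##/.#/## is terminal -1 (V); from ../../.#/.#/.. depth 5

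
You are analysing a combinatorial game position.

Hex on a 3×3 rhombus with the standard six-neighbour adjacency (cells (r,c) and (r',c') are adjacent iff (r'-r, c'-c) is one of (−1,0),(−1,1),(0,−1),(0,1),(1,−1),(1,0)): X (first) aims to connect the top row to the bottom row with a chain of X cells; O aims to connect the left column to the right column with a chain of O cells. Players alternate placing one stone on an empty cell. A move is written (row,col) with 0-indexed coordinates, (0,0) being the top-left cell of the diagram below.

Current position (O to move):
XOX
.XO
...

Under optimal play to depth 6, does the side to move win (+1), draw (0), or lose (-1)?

value(XOX/.XO/..., O) = -1

[XOX/.XO/...] O move#1: (1,0):-1/XOX/OXO/...*, (2,0):-1/XOX/.XO/O.., (2,1):-1/XOX/.XO/.O., (2,2):-1/XOX/.XO/..O
[XOX/OXO/...] X move#2: (2,0):+1/XOX/OXO/X..*, (2,1):+1/XOX/OXO/.X., (2,2):+1/XOX/OXO/..X
[XOX/OXO/X..] end (terminal -1, O#3); searched XOX/.XO/... to 6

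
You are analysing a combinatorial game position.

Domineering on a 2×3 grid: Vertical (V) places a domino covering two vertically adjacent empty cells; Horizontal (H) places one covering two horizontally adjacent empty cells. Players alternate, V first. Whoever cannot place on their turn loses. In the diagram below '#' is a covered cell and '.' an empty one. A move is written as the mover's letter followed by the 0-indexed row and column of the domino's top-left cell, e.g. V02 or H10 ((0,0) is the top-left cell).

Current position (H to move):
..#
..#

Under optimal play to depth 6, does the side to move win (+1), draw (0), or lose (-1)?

[..#/..#] H move#1: H00:+1/###/..#*, H10:+1/..#/###
[###/..#] end (terminal -1, V#2); searched ..#/..# to 6

value(..#/..#, H) = +1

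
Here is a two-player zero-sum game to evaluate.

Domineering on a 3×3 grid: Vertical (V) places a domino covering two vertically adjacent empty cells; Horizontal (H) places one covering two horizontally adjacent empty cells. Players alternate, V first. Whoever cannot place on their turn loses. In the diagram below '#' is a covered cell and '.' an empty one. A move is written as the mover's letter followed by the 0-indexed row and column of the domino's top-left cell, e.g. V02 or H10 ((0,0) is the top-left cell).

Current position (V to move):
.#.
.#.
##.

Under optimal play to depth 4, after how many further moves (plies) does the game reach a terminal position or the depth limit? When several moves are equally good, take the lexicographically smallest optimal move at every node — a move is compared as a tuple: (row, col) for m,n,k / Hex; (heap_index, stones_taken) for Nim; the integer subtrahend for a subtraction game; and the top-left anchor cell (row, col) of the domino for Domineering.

p1 V@[.#./.#./##.]: V00[##./##./##.]+1* V02[.##/.##/##.]+1 V12[.#./.##/###]+1
p2 H@[##./##./##.] terminal -1; root [.#./.#./##.] d4

PV length from [.#./.#./##.]: 1 ply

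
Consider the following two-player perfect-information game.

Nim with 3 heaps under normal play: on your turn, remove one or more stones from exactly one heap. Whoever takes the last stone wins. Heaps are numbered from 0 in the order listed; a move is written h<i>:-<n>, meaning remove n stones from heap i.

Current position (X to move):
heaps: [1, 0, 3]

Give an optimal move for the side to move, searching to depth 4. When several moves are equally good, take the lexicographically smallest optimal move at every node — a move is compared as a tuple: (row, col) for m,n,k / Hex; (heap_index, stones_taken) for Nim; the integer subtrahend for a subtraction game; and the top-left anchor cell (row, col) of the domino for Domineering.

X's best at [(1,0,3)]: h2:-2

[(1,0,3)] X move#1: h0:-1:-1/(0,0,3), h2:-1:-1/(1,0,2), h2:-2:+1/(1,0,1)*, h2:-3:-1/(1,0,0)
[(1,0,1)] O move#2: h0:-1:-1/(0,0,1)*, h2:-1:-1/(1,0,0)
[(0,0,1)] X move#3: h2:-1:+1/(0,0,0)*
[(0,0,0)] end (terminal -1, O#4); searched (1,0,3) to 4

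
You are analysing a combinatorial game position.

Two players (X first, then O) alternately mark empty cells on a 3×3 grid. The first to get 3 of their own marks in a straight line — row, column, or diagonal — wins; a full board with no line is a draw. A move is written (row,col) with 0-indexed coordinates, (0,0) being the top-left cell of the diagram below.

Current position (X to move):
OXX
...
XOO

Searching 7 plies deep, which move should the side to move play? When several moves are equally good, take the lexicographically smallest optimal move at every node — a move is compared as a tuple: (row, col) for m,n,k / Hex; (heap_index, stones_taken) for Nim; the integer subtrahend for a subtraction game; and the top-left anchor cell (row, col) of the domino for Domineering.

X's best at [OXX/.../XOO]: (1,1)

ply 1, X at OXX/.../XOO | (1,0)=-1→OXX/X../XOO; (1,1)=+1→OXX/.X./XOO*; (1,2)=-1→OXX/..X/XOO
ply 2: OXX/.X./XOO is terminal -1 (O); from OXX/.../XOO depth 7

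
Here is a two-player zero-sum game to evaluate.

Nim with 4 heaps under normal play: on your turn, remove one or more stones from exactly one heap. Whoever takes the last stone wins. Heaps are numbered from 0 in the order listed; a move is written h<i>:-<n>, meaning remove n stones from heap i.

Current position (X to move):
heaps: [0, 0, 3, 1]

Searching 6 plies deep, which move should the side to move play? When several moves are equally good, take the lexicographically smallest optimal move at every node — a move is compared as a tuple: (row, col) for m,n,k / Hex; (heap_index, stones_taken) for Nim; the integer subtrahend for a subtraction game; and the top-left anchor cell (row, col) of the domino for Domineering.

X's best at [(0,0,3,1)]: h2:-2

[(0,0,3,1)] X move#1: h2:-1:-1/(0,0,2,1), h2:-2:+1/(0,0,1,1)*, h2:-3:-1/(0,0,0,1), h3:-1:-1/(0,0,3,0)
[(0,0,1,1)] O move#2: h2:-1:-1/(0,0,0,1)*, h3:-1:-1/(0,0,1,0)
[(0,0,0,1)] X move#3: h3:-1:+1/(0,0,0,0)*
[(0,0,0,0)] end (terminal -1, O#4); searched (0,0,3,1) to 6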